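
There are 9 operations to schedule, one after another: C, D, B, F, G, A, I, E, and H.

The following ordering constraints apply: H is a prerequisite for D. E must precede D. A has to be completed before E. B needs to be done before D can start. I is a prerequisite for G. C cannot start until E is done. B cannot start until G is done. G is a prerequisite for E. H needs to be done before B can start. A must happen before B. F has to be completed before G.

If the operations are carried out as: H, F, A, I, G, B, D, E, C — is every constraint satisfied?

In the proposed order, D appears before E.
But one of the constraints requires E before D, so this ordering violates it.

No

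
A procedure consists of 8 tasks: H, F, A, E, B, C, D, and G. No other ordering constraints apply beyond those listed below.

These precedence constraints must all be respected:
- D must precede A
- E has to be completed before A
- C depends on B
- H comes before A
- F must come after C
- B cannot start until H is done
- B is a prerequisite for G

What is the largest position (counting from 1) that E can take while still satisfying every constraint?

7

The only task forced after E (directly or by a chain) is A.
So at least 1 task follows E, putting E no later than position 7. That position is achievable by scheduling everything else first.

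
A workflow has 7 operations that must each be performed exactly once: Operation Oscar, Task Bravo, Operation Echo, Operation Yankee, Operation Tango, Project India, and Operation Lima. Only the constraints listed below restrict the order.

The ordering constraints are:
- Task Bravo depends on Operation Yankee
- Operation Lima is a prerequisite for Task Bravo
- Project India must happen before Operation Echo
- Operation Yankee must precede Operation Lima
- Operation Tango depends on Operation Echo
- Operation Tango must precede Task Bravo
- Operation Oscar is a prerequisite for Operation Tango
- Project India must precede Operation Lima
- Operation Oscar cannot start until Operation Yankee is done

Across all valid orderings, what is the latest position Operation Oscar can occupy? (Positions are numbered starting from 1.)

5

The operations that are forced after Operation Oscar, directly or by a chain of constraints, are Task Bravo, Operation Tango. That's 2 operations.
So at least 2 operations follow Operation Oscar, putting Operation Oscar no later than position 5. That position is achievable by scheduling everything else first.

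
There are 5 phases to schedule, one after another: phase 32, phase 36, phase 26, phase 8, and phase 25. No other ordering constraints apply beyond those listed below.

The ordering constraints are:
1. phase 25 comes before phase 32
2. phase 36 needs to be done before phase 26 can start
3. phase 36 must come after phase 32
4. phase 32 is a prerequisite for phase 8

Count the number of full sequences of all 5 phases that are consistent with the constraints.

Phase 25 is the only phase with nothing required before it, so every ordering starts there.
Counting all ways to extend the partial order to a total order gives 3.

3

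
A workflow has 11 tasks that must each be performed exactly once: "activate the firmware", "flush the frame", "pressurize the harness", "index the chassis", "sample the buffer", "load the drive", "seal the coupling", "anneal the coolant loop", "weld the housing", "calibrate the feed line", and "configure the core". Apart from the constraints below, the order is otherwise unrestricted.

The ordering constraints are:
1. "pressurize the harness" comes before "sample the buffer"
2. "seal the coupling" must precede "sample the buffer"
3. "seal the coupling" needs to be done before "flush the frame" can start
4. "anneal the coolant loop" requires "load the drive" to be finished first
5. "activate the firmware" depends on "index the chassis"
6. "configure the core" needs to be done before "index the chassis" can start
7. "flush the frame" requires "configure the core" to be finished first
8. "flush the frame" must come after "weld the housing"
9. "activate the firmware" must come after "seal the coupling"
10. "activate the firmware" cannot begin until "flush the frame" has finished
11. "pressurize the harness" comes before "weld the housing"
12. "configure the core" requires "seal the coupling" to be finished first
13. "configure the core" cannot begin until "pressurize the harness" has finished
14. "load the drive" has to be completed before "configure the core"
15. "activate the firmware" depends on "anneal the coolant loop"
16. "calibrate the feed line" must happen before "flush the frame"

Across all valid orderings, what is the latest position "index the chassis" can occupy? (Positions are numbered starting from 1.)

The only task forced after "index the chassis" (directly or by a chain) is "activate the firmware".
With 1 mandatory successor out of 11 tasks total, the latest slot for "index the chassis" is 11−1 = 10, and it's reachable by doing all non-successors before "index the chassis".

10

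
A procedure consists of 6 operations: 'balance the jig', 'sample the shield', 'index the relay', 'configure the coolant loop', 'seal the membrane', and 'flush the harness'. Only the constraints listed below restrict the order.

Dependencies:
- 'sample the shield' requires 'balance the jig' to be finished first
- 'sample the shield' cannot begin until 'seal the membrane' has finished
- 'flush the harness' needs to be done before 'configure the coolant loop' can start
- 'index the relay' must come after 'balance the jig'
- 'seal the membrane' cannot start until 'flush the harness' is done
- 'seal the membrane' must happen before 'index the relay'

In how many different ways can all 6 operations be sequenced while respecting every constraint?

28

The operations with no prerequisites are 'balance the jig', 'flush the harness'; any of them can be placed first.
Counting all ways to extend the partial order to a total order gives 28.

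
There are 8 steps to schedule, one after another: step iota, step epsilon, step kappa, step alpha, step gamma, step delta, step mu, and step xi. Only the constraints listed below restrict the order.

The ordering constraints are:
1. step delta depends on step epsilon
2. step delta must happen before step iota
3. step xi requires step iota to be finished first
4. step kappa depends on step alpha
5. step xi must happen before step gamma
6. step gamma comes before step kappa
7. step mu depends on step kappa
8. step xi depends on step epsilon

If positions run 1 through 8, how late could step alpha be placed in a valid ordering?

6

Following every chain forward from step alpha, the steps that must come later are step kappa, step mu — 2 of them.
So at least 2 steps follow step alpha, putting step alpha no later than position 6. That position is achievable by scheduling everything else first.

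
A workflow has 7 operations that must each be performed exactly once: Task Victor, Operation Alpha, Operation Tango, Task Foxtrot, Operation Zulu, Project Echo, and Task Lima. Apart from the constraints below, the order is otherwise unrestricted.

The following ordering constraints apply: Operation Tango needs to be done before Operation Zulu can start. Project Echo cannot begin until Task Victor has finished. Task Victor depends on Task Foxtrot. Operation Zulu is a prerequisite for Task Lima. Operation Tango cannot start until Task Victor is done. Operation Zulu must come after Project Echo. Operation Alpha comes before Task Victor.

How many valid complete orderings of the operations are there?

4

The operations with no prerequisites are Operation Alpha, Task Foxtrot; any of them can be placed first.
Enumerating by repeatedly choosing an available operation (one whose prerequisites are all placed) gives 4 distinct complete orderings.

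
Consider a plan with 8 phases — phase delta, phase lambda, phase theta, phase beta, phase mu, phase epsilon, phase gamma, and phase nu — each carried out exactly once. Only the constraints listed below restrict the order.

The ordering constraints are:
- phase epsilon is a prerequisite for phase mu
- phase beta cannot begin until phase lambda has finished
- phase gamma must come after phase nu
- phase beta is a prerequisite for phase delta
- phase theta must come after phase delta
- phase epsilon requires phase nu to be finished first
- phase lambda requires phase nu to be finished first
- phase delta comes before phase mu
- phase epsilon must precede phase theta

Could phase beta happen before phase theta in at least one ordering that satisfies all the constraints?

Every valid ordering already has phase beta before phase theta (the constraints require it), so in particular at least one does.

Yes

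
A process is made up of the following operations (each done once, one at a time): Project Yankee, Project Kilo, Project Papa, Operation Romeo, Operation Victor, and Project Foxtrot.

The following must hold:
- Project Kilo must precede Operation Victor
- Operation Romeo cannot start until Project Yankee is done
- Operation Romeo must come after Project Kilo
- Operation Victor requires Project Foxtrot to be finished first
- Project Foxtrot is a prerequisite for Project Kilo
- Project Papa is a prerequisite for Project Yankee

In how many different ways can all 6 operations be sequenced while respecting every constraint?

2 operations have no prerequisites (Project Papa, Project Foxtrot), so any of them could come first.
Enumerating by repeatedly choosing an available operation (one whose prerequisites are all placed) gives 16 distinct complete orderings.

16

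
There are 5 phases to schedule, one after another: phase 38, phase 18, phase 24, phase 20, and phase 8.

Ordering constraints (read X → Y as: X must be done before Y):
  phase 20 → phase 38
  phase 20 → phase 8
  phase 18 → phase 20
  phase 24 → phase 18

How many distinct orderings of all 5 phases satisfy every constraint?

2

Phase 24 is the only phase with nothing required before it, so every ordering starts there.
Counting all ways to extend the partial order to a total order gives 2.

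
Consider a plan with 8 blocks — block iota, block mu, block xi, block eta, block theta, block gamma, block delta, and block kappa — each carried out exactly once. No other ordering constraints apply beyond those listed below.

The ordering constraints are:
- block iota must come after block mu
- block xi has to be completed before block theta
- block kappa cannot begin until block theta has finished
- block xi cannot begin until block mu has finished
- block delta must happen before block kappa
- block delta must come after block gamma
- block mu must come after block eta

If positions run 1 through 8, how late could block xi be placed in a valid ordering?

6

The blocks that are forced after block xi, directly or by a chain of constraints, are block theta, block kappa. That's 2 blocks.
So at least 2 blocks follow block xi, putting block xi no later than position 6. That position is achievable by scheduling everything else first.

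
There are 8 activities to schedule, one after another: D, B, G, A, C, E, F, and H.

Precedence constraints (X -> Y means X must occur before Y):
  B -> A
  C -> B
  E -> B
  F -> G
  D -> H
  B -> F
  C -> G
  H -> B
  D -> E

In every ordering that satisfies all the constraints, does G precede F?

No

In fact the dependencies run the other way: F → G.
So G does not have to come before F — it cannot.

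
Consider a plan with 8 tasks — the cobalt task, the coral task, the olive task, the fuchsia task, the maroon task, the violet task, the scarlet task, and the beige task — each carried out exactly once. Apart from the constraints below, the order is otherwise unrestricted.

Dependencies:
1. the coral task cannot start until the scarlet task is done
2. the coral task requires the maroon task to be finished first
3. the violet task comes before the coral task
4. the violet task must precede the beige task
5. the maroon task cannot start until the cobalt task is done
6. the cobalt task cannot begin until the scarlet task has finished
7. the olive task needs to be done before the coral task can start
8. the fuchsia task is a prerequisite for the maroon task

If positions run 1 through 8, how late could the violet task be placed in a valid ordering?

6

Following every chain forward from the violet task, the tasks that must come later are the coral task, the beige task — 2 of them.
So at least 2 tasks follow the violet task, putting the violet task no later than position 6. That position is achievable by scheduling everything else first.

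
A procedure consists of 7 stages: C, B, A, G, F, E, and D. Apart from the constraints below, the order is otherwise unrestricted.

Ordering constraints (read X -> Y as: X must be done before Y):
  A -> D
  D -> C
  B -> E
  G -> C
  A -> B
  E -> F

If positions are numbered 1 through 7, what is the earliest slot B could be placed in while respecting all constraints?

2

Working backwards through the constraints from B, its only required predecessor is A.
So at minimum 1 stage comes before B, putting B no earlier than position 2. That position is achievable by scheduling exactly that predecessor first.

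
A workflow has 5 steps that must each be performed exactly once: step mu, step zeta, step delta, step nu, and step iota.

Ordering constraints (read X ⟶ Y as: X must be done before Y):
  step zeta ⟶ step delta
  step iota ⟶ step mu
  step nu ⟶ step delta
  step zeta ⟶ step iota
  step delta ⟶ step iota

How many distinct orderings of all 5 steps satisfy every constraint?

2

2 steps have no prerequisites (step zeta, step nu), so any of them could come first.
Enumerating by repeatedly choosing an available step (one whose prerequisites are all placed) gives 2 distinct complete orderings.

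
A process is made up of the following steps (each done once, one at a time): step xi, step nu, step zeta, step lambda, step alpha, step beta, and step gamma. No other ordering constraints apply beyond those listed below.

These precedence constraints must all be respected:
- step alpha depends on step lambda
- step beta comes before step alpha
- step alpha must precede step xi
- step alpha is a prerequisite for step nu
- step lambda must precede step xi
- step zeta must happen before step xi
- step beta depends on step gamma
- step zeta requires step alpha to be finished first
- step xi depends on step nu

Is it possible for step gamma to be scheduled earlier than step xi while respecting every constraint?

Step gamma is actually forced before step xi by the constraints, so certainly some valid ordering has step gamma first.

Yes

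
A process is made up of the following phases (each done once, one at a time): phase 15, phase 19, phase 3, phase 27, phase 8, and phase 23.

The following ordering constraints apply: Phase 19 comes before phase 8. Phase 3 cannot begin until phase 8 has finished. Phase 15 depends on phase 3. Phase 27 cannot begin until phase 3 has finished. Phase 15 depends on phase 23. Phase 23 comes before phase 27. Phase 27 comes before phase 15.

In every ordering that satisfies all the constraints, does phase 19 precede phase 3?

Tracing the constraints gives a chain: phase 19 → phase 8 → phase 3.
That forces phase 19 before phase 3 in every valid schedule.

Yes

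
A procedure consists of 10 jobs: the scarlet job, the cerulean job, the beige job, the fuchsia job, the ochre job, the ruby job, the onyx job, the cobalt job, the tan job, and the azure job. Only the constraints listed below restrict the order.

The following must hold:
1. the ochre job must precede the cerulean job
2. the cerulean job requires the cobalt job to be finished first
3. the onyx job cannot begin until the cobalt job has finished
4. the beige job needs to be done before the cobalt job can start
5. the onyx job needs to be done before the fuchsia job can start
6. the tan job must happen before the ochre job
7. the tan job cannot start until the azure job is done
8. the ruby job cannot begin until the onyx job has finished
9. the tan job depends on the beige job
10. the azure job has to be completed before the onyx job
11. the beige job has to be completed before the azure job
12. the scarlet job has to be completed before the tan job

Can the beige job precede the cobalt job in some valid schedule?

Yes

Every valid ordering already has the beige job before the cobalt job (the constraints require it), so in particular at least one does.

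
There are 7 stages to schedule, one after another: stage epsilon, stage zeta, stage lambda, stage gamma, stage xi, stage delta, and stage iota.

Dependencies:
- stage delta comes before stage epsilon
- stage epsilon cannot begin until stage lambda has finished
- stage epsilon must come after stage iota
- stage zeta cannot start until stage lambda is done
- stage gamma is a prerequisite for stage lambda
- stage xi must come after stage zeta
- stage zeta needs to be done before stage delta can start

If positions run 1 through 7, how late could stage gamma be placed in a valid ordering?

Following every chain forward from stage gamma, the stages that must come later are stage epsilon, stage zeta, stage lambda, stage xi, stage delta — 5 of them.
With 5 mandatory successors out of 7 stages total, the latest slot for stage gamma is 7−5 = 2, and it's reachable by doing all non-successors before stage gamma.

2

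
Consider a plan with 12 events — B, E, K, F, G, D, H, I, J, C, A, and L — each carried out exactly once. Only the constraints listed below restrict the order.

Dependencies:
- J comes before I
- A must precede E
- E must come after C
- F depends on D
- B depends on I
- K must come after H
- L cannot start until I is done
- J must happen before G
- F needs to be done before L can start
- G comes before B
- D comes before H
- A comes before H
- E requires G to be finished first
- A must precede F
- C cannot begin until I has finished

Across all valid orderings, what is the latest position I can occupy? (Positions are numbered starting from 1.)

Every event that must follow I has to come after it. Tracing all chains starting from I, those events are: B, E, C, L — 4 in total.
With 4 mandatory successors out of 12 events total, the latest slot for I is 12−4 = 8, and it's reachable by doing all non-successors before I.

8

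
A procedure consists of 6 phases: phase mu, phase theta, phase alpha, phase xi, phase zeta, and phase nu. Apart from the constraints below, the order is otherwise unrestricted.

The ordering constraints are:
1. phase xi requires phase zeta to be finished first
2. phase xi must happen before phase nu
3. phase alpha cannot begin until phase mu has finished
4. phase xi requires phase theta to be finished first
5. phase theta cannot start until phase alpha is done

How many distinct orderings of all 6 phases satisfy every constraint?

The phases with no prerequisites are phase mu, phase zeta; any of them can be placed first.
Enumerating by repeatedly choosing an available phase (one whose prerequisites are all placed) gives 4 distinct complete orderings.

4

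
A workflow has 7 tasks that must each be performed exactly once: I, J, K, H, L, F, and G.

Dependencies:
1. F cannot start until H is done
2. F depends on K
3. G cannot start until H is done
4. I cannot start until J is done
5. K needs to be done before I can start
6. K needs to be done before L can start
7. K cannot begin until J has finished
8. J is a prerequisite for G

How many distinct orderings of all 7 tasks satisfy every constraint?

100

2 tasks have no prerequisites (J, H), so any of them could come first.
Systematically extending each partial ordering one task at a time and counting, there are 100 complete orderings.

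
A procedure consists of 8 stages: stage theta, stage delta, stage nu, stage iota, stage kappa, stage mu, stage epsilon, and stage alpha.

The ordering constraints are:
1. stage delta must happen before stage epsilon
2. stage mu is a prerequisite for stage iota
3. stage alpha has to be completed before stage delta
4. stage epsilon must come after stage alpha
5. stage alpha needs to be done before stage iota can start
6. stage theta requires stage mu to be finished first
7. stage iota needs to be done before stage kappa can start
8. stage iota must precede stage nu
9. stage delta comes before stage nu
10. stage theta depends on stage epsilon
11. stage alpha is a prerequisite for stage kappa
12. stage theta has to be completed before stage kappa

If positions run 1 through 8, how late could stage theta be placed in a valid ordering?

Following the constraints forward from stage theta, its only required successor is stage kappa.
With 1 mandatory successor out of 8 stages total, the latest slot for stage theta is 8−1 = 7, and it's reachable by doing all non-successors before stage theta.

7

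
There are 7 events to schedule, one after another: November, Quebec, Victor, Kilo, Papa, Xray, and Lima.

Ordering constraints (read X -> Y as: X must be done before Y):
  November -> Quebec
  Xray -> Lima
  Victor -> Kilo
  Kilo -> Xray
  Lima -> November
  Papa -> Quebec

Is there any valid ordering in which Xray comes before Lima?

Yes

Every valid ordering already has Xray before Lima (the constraints require it), so in particular at least one does.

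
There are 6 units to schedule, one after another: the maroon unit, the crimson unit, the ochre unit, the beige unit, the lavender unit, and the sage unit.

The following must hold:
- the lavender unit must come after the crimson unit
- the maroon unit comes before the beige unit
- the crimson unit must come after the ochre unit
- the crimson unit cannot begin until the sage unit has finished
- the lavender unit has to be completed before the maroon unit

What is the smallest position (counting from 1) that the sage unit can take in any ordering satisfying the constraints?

Nothing is required before the sage unit; it can be the very first unit.

1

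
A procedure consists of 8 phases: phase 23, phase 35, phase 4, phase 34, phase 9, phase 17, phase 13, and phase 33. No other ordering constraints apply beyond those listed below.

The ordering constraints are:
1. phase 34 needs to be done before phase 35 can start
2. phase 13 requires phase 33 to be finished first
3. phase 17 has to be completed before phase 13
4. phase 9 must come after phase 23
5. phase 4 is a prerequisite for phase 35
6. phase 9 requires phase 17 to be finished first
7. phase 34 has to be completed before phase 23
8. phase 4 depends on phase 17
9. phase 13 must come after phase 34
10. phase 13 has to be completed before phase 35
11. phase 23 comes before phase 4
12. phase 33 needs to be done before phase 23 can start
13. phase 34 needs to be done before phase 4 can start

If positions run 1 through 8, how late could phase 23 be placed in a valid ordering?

Following every chain forward from phase 23, the phases that must come later are phase 35, phase 4, phase 9 — 3 of them.
With 3 mandatory successors out of 8 phases total, the latest slot for phase 23 is 8−3 = 5, and it's reachable by doing all non-successors before phase 23.

5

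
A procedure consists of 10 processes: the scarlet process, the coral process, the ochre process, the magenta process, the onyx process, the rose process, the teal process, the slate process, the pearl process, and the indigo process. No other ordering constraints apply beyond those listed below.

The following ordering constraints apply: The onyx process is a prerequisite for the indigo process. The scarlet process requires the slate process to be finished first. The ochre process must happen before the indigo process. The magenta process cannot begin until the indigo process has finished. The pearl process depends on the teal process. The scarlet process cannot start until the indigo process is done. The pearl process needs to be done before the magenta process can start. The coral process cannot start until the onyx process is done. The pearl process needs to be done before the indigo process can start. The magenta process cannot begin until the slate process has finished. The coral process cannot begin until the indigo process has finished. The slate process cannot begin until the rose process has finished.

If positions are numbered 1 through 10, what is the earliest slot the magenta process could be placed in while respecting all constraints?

8

Working backwards through the constraints from the magenta process, its full set of required predecessors is the ochre process, the onyx process, the rose process, the teal process, the slate process, the pearl process, the indigo process — 7 of them.
With 7 mandatory predecessors, the earliest the magenta process can sit is position 7+1 = 8, and placing just those 7 first achieves it.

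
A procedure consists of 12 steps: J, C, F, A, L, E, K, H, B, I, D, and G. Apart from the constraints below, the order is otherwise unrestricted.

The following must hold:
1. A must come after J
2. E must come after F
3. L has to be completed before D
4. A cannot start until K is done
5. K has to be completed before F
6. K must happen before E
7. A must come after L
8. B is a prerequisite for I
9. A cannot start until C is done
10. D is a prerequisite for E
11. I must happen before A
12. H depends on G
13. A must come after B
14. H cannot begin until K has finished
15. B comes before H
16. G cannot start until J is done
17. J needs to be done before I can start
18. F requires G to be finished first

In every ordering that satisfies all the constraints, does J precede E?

There is a constraint chain J → G → F → E.
That forces J before E in every valid schedule.

Yes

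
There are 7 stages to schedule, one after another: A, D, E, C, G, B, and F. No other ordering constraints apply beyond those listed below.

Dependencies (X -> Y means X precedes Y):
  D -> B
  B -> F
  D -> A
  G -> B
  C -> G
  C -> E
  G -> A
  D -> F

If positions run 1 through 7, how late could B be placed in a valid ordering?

Following the constraints forward from B, its only required successor is F.
So at least 1 stage follows B, putting B no later than position 6. That position is achievable by scheduling everything else first.

6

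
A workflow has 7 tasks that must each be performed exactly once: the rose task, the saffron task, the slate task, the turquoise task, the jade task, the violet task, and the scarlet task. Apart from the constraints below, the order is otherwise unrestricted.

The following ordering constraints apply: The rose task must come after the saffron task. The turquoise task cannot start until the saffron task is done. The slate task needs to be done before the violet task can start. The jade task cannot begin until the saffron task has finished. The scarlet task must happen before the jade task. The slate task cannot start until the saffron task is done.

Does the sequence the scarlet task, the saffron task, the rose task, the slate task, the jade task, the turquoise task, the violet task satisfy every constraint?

Checking each listed constraint against this order: for instance, the scarlet task is in position 1 and the jade task in position 5, so that constraint holds — and the remaining constraints check out the same way.

Yes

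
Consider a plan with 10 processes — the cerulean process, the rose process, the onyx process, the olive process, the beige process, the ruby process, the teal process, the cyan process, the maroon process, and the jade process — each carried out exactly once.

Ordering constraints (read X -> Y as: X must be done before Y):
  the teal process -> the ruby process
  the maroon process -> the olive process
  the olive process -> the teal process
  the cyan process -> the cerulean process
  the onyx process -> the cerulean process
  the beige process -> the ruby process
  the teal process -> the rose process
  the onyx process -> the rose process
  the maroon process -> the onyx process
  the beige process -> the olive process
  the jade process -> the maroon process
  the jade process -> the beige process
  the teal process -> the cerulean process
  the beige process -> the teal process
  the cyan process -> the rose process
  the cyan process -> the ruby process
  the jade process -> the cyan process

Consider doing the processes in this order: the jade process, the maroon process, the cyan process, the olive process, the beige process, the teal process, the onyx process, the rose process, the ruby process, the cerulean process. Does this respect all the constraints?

No

In the proposed order, the olive process appears before the beige process.
That contradicts the constraint that the beige process must precede the olive process.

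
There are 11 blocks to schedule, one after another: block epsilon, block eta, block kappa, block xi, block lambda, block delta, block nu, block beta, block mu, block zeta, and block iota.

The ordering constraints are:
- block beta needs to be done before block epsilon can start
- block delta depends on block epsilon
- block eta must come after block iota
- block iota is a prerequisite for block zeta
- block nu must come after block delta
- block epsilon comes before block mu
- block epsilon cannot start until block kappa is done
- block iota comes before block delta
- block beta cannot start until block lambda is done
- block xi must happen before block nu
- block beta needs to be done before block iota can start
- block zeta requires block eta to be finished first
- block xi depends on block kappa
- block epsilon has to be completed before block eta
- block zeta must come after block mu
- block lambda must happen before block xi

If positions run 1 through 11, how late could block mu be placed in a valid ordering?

10

The only block forced after block mu (directly or by a chain) is block zeta.
So at least 1 block follows block mu, putting block mu no later than position 10. That position is achievable by scheduling everything else first.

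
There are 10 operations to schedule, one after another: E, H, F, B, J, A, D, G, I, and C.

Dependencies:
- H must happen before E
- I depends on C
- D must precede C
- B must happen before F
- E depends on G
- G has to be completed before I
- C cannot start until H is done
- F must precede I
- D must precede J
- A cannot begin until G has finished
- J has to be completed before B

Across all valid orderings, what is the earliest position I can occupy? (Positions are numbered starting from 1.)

8

Every operation that must precede I has to come before it. Tracing all chains that end at I, those operations are: H, F, B, J, D, G, C — 7 in total.
So at minimum 7 operations come before I, putting I no earlier than position 8. That position is achievable by scheduling exactly those predecessors first.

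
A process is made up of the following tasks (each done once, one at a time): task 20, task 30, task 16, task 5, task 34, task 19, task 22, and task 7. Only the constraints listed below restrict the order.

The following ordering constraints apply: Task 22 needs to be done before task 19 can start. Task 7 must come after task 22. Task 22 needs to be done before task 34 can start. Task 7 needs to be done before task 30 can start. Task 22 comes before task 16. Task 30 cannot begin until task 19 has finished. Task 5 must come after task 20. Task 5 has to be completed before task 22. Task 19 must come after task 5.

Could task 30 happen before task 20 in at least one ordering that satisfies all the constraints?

No

Following task 20 → task 5 → task 19 → task 30, task 20 must precede task 30 in every valid ordering.
Hence task 30 can never be scheduled before task 20.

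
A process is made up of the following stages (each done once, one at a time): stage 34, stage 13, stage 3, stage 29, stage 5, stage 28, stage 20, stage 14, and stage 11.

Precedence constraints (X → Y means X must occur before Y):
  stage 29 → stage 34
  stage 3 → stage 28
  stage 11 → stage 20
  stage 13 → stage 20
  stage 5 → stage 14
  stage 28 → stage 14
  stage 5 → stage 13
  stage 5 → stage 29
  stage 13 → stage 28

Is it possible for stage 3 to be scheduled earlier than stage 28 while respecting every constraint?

Yes

Stage 3 is actually forced before stage 28 by the constraints, so certainly some valid ordering has stage 3 first.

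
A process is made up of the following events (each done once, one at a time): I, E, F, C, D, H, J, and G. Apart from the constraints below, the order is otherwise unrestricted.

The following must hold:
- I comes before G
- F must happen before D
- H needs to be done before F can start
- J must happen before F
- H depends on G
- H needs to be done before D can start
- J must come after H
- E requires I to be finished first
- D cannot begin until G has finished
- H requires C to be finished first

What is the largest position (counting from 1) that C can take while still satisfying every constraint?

The events that are forced after C, directly or by a chain of constraints, are F, D, H, J. That's 4 events.
With 4 mandatory successors out of 8 events total, the latest slot for C is 8−4 = 4, and it's reachable by doing all non-successors before C.

4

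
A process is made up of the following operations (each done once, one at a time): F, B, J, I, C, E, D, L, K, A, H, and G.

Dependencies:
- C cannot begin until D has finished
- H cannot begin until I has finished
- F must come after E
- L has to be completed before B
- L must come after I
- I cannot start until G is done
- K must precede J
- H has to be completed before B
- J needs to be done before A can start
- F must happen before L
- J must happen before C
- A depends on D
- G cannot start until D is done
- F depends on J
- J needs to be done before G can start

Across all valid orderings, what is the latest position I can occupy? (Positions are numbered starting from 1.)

9

Every operation that must follow I has to come after it. Tracing all chains starting from I, those operations are: B, L, H — 3 in total.
With 3 mandatory successors out of 12 operations total, the latest slot for I is 12−3 = 9, and it's reachable by doing all non-successors before I.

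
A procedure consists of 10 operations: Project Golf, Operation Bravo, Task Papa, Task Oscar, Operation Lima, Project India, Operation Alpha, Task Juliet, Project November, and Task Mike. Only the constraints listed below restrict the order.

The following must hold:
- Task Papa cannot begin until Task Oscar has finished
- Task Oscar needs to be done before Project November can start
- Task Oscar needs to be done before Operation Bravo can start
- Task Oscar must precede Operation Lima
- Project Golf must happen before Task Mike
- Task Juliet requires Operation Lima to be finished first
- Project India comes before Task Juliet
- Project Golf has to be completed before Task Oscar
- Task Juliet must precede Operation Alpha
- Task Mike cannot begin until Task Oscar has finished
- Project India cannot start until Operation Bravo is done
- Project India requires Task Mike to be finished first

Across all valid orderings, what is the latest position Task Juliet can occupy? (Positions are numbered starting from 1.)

9

The only operation forced after Task Juliet (directly or by a chain) is Operation Alpha.
So at least 1 operation follows Task Juliet, putting Task Juliet no later than position 9. That position is achievable by scheduling everything else first.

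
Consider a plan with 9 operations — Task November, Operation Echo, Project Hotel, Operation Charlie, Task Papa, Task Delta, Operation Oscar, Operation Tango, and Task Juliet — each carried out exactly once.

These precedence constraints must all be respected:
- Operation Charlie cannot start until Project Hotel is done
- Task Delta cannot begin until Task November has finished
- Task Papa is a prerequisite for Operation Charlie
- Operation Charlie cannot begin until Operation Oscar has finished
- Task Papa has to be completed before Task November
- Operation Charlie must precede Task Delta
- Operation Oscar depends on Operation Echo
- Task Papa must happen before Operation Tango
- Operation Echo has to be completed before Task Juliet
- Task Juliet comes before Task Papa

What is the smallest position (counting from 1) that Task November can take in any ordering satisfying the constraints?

Every operation that must precede Task November has to come before it. Tracing all chains that end at Task November, those operations are: Operation Echo, Task Papa, Task Juliet — 3 in total.
With 3 mandatory predecessors, the earliest Task November can sit is position 3+1 = 4, and placing just those 3 first achieves it.

4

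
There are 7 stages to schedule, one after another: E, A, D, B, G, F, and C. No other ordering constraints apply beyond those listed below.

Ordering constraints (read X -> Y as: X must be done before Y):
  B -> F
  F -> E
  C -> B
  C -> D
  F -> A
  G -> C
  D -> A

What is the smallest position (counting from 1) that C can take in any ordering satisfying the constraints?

Working backwards through the constraints from C, its only required predecessor is G.
With 1 mandatory predecessor, the earliest C can sit is position 1+1 = 2, and placing just that one first achieves it.

2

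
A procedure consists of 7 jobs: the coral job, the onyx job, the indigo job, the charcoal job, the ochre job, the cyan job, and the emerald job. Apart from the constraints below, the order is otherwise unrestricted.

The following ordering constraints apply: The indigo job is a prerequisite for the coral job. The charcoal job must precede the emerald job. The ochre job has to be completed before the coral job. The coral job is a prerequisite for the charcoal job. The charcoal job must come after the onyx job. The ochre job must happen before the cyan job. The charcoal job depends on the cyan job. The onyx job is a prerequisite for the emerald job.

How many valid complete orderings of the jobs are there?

25

3 jobs have no prerequisites (the onyx job, the indigo job, the ochre job), so any of them could come first.
Systematically extending each partial ordering one job at a time and counting, there are 25 complete orderings.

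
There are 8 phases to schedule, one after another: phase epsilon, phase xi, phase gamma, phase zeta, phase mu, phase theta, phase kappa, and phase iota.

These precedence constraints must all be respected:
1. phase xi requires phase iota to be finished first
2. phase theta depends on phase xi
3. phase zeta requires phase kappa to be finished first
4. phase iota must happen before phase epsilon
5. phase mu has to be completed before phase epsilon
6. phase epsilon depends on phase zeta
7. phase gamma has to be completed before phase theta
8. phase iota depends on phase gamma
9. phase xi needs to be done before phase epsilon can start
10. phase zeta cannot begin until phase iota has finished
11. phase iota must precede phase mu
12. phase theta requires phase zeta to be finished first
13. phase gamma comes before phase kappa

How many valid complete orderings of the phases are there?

Phase gamma is the only phase with nothing required before it, so every ordering starts there.
Enumerating by repeatedly choosing an available phase (one whose prerequisites are all placed) gives 41 distinct complete orderings.

41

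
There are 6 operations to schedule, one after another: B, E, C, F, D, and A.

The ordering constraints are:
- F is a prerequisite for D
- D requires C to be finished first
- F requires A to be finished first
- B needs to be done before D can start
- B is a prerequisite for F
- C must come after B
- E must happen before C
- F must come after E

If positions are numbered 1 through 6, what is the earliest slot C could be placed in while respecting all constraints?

Every operation that must precede C has to come before it. Tracing all chains that end at C, those operations are: B, E — 2 in total.
So at minimum 2 operations come before C, putting C no earlier than position 3. That position is achievable by scheduling exactly those predecessors first.

3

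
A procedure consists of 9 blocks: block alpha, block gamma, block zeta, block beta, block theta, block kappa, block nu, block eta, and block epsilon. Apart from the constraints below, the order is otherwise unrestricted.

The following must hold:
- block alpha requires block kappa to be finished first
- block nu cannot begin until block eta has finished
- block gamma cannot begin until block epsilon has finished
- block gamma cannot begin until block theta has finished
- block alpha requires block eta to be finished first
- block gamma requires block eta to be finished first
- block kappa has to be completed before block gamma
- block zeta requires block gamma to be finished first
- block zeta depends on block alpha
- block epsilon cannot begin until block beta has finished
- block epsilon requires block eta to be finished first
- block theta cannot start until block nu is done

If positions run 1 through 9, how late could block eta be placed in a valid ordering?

3

The blocks that are forced after block eta, directly or by a chain of constraints, are block alpha, block gamma, block zeta, block theta, block nu, block epsilon. That's 6 blocks.
So at least 6 blocks follow block eta, putting block eta no later than position 3. That position is achievable by scheduling everything else first.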